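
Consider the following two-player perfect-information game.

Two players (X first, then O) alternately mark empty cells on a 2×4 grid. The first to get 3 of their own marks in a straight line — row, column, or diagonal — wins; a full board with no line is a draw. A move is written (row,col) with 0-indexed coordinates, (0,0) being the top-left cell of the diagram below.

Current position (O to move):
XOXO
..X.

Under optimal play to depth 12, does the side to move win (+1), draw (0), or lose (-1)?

value(XOXO/..X., O) = 0

p1 O@[XOXO/..X.]: (1,0)[XOXO/O.X.]+0* (1,1)[XOXO/.OX.]+0 (1,3)[XOXO/..XO]+0
p2 X@[XOXO/O.X.]: (1,1)[XOXO/OXX.]+0* (1,3)[XOXO/O.XX]+0
p3 O@[XOXO/OXX.]: (1,3)[XOXO/OXXO]+0*
p4 X@[XOXO/OXXO] terminal +0; root [XOXO/..X.] d12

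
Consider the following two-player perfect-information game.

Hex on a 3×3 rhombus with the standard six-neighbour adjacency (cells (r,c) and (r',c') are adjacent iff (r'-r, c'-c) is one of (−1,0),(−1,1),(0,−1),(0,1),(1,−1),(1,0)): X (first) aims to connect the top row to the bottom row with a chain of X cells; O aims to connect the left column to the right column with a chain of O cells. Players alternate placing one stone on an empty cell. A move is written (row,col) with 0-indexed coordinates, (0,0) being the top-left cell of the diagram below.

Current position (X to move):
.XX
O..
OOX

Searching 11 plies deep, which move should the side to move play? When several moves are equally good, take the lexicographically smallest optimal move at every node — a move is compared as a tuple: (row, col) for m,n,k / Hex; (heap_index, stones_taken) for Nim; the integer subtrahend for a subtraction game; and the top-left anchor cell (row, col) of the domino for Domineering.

ply 1, X at .XX/O../OOX | (0,0)=-1→XXX/O../OOX; (1,1)=-1→.XX/OX./OOX; (1,2)=+1→.XX/O.X/OOX*
ply 2: .XX/O.X/OOX is terminal -1 (O); from .XX/O../OOX depth 11

X's best at [.XX/O../OOX]: (1,2)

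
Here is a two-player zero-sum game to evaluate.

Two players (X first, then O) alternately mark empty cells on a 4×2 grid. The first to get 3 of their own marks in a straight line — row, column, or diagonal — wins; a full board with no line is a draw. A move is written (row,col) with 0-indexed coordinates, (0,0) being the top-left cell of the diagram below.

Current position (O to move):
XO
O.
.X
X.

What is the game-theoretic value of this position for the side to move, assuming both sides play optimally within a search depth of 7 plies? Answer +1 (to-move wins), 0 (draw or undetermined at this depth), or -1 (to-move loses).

ply 1, O at XO/O./.X/X. | (1,1)=+0→XO/OO/.X/X.*; (2,0)=+0→XO/O./OX/X.; (3,1)=+0→XO/O./.X/XO
ply 2, X at XO/OO/.X/X. | (2,0)=+0→XO/OO/XX/X.*; (3,1)=+0→XO/OO/.X/XX
ply 3, O at XO/OO/XX/X. | (3,1)=+0→XO/OO/XX/XO*
ply 4: XO/OO/XX/XO is terminal +0 (X); from XO/O./.X/X. depth 7

value(XO/O./.X/X., O) = 0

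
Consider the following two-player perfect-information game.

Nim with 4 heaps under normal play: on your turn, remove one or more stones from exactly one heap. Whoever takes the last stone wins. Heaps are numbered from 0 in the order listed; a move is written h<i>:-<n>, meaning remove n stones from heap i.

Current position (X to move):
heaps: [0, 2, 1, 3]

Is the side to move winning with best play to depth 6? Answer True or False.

[(0,2,1,3)] X move#1: h1:-1:-1/(0,1,1,3)*, h1:-2:-1/(0,0,1,3), h2:-1:-1/(0,2,0,3), h3:-1:-1/(0,2,1,2), h3:-2:-1/(0,2,1,1), h3:-3:-1/(0,2,1,0)
[(0,1,1,3)] O move#2: h1:-1:-1/(0,0,1,3), h2:-1:-1/(0,1,0,3), h3:-1:-1/(0,1,1,2), h3:-2:-1/(0,1,1,1), h3:-3:+1/(0,1,1,0)*
[(0,1,1,0)] X move#3: h1:-1:-1/(0,0,1,0)*, h2:-1:-1/(0,1,0,0)
[(0,0,1,0)] O move#4: h2:-1:+1/(0,0,0,0)*
[(0,0,0,0)] end (terminal -1, X#5); searched (0,2,1,3) to 6

X winning at [(0,2,1,3)]: False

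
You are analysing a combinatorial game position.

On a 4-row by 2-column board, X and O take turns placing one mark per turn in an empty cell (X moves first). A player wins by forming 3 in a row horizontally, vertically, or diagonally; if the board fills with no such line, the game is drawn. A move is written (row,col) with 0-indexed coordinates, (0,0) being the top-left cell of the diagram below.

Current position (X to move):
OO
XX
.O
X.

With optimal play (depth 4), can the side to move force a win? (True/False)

X winning at [OO/XX/.O/X.]: True

ply 1, X at OO/XX/.O/X. | (2,0)=+1→OO/XX/XO/X.*; (3,1)=+0→OO/XX/.O/XX
ply 2: OO/XX/XO/X. is terminal -1 (O); from OO/XX/.O/X. depth 4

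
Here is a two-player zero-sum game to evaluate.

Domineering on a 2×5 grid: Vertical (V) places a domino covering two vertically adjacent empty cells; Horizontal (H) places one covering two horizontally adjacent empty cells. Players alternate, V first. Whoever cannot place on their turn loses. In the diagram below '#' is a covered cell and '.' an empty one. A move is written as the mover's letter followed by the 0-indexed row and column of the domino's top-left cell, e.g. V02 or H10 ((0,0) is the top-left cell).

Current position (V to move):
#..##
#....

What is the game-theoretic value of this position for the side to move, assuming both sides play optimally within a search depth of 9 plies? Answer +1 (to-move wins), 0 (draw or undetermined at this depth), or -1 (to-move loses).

value(#..##/#...., V) = +1

[#..##/#....] V move#1: V01:-1/##.##/##..., V02:+1/#.###/#.#..*
[#.###/#.#..] H move#2: H13:-1/#.###/#.###*
[#.###/#.###] V move#3: V01:+1/#####/#####*
[#####/#####] end (terminal -1, H#4); searched #..##/#.... to 9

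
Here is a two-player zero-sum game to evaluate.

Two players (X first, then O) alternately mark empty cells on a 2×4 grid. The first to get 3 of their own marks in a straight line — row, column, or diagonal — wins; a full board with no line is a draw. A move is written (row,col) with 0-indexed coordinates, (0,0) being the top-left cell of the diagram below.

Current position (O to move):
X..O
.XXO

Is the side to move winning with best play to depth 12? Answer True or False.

O winning at [X..O/.XXO]: False

ply 1, O at X..O/.XXO | (0,1)=-1→XO.O/.XXO; (0,2)=-1→X.OO/.XXO; (1,0)=+0→X..O/OXXO*
ply 2, X at X..O/OXXO | (0,1)=+0→XX.O/OXXO*; (0,2)=+0→X.XO/OXXO
ply 3, O at XX.O/OXXO | (0,2)=+0→XXOO/OXXO*
ply 4: XXOO/OXXO is terminal +0 (X); from X..O/.XXO depth 12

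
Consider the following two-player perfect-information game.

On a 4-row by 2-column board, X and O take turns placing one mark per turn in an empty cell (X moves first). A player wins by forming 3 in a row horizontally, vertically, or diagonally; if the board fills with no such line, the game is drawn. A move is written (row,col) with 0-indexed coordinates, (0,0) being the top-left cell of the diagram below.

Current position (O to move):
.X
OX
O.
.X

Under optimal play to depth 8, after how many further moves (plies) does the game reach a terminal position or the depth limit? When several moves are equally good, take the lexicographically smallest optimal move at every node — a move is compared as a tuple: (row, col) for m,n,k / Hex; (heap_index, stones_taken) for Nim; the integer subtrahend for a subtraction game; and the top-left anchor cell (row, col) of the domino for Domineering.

ply 1, O at .X/OX/O./.X | (0,0)=+1→OX/OX/O./.X*; (2,1)=+1→.X/OX/OO/.X; (3,0)=+1→.X/OX/O./OX
ply 2: OX/OX/O./.X is terminal -1 (X); from .X/OX/O./.X depth 8

PV length from [.X/OX/O./.X]: 1 ply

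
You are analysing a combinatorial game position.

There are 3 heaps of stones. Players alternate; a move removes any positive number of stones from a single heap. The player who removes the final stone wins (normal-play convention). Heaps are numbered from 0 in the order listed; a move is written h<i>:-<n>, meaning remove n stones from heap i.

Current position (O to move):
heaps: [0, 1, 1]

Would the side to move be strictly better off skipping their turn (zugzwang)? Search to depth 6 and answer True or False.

zugzwang((0,1,1), O) = True

[(0,1,1)] O move#1: h1:-1:-1/(0,0,1)*, h2:-1:-1/(0,1,0)
[(0,0,1)] X move#2: h2:-1:+1/(0,0,0)*
[(0,0,0)] end (terminal -1, O#3); searched (0,1,1) to 6
if O skipped the turn, X would face:
~ [(0,1,1)] X move#1: h1:-1:-1/(0,0,1)*, h2:-1:-1/(0,1,0)
~ [(0,0,1)] O move#2: h2:-1:+1/(0,0,0)*
~ [(0,0,0)] end (terminal -1, X#3); searched (0,1,1) to 6
compare (O): move=-1 vs pass=+1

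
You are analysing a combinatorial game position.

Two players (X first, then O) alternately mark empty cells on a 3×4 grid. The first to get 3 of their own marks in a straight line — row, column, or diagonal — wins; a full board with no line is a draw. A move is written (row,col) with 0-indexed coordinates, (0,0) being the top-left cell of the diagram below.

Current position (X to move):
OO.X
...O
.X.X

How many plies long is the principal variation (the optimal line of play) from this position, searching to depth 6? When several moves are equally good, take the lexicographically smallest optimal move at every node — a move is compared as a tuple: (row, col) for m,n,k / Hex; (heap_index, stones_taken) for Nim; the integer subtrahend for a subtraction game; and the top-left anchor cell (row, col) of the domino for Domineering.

[OO.X/...O/.X.X] X move#1: (0,2):+1/OOXX/...O/.X.X*, (1,0):-1/OO.X/X..O/.X.X, (1,1):-1/OO.X/.X.O/.X.X, (1,2):+1/OO.X/..XO/.X.X, (2,0):-1/OO.X/...O/XX.X, (2,2):+1/OO.X/...O/.XXX
[OOXX/...O/.X.X] O move#2: (1,0):-1/OOXX/O..O/.X.X*, (1,1):-1/OOXX/.O.O/.X.X, (1,2):-1/OOXX/..OO/.X.X, (2,0):-1/OOXX/...O/OX.X, (2,2):-1/OOXX/...O/.XOX
[OOXX/O..O/.X.X] X move#3: (1,1):-1/OOXX/OX.O/.X.X, (1,2):+1/OOXX/O.XO/.X.X*, (2,0):+1/OOXX/O..O/XX.X, (2,2):+1/OOXX/O..O/.XXX
[OOXX/O.XO/.X.X] end (terminal -1, O#4); searched OO.X/...O/.X.X to 6

PV length from [OO.X/...O/.X.X]: 3 plies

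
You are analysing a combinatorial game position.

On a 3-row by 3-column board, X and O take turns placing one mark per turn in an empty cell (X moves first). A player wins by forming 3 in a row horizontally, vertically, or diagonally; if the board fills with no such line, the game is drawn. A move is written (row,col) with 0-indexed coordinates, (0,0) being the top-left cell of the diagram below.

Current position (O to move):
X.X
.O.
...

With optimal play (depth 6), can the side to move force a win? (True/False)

[X.X/.O./...] O move#1: (0,1):+0/XOX/.O./...*, (1,0):-1/X.X/OO./..., (1,2):-1/X.X/.OO/..., (2,0):-1/X.X/.O./O.., (2,1):-1/X.X/.O./.O., (2,2):-1/X.X/.O./..O
[XOX/.O./...] X move#2: (1,0):-1/XOX/XO./..., (1,2):-1/XOX/.OX/..., (2,0):-1/XOX/.O./X.., (2,1):+0/XOX/.O./.X.*, (2,2):-1/XOX/.O./..X
[XOX/.O./.X.] O move#3: (1,0):+0/XOX/OO./.X.*, (1,2):+0/XOX/.OO/.X., (2,0):+0/XOX/.O./OX., (2,2):+0/XOX/.O./.XO
[XOX/OO./.X.] X move#4: (1,2):+0/XOX/OOX/.X.*, (2,0):-1/XOX/OO./XX., (2,2):-1/XOX/OO./.XX
[XOX/OOX/.X.] O move#5: (2,0):-1/XOX/OOX/OX., (2,2):+0/XOX/OOX/.XO*
[XOX/OOX/.XO] X move#6: (2,0):+0/XOX/OOX/XXO*
[XOX/OOX/XXO] end (terminal +0, O#7); searched X.X/.O./... to 6

O winning at [X.X/.O./...]: False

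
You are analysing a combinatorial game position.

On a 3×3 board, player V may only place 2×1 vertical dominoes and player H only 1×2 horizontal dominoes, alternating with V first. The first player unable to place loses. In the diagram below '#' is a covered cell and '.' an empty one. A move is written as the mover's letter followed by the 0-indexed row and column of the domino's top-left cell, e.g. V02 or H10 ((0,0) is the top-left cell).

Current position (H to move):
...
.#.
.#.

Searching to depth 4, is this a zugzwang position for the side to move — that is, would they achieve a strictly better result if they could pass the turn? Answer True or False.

p1 H@[.../.#./.#.]: H00[##./.#./.#.]-1* H01[.##/.#./.#.]-1
p2 V@[##./.#./.#.]: V02[###/.##/.#.]+1* V10[##./##./##.]+1 V12[##./.##/.##]+1
p3 H@[###/.##/.#.] terminal -1; root [.../.#./.#.] d4
if H skipped the turn, V would face:
~ p1 V@[.../.#./.#.]: V00[#../##./.#.]+1* V02[..#/.##/.#.]+1 V10[.../##./##.]+1 V12[.../.##/.##]+1
~ p2 H@[#../##./.#.]: H01[###/##./.#.]-1*
~ p3 V@[###/##./.#.]: V12[###/###/.##]+1*
~ p4 H@[###/###/.##] terminal -1; root [.../.#./.#.] d4
compare (H): move=-1 vs pass=-1

zugzwang(.../.#./.#., H) = False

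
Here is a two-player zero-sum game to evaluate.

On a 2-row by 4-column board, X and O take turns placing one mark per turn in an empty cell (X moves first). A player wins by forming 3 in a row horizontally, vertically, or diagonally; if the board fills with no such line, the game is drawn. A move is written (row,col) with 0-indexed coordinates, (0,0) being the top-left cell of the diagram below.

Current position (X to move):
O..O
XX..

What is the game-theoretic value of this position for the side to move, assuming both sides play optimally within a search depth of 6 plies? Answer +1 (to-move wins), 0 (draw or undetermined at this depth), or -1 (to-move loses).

value(O..O/XX.., X) = +1

p1 X@[O..O/XX..]: (0,1)[OX.O/XX..]+0 (0,2)[O.XO/XX..]+0 (1,2)[O..O/XXX.]+1* (1,3)[O..O/XX.X]+0
p2 O@[O..O/XXX.] terminal -1; root [O..O/XX..] d6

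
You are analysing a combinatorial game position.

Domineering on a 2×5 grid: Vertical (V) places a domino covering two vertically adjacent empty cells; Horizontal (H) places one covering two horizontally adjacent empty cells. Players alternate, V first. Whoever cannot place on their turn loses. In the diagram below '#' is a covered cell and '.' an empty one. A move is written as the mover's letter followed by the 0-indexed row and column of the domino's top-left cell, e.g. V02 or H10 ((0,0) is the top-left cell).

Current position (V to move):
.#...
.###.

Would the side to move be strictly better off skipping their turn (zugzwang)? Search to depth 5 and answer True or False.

p1 V@[.#.../.###.]: V00[##.../####.]-1 V04[.#..#/.####]+1*
p2 H@[.#..#/.####]: H02[.####/.####]-1*
p3 V@[.####/.####]: V00[#####/#####]+1*
p4 H@[#####/#####] terminal -1; root [.#.../.###.] d5
if V skipped the turn, H would face:
~ p1 H@[.#.../.###.]: H02[.###./.###.]-1* H03[.#.##/.###.]-1
~ p2 V@[.###./.###.]: V00[####./####.]+1* V04[.####/.####]+1
~ p3 H@[####./####.] terminal -1; root [.#.../.###.] d5
compare (V): move=+1 vs pass=+1

zugzwang(.#.../.###., V) = False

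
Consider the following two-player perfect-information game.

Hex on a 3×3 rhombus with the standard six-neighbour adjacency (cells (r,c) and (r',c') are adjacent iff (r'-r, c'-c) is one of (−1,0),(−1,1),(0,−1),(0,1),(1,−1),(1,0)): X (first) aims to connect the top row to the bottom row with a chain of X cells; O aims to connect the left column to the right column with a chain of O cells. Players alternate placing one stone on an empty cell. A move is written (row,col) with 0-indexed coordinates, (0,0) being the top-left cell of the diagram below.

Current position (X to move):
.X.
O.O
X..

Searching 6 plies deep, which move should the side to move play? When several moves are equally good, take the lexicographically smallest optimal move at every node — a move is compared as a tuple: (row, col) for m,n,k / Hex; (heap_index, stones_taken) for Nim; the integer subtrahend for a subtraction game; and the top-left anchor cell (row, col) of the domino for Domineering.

ply 1, X at .X./O.O/X.. | (0,0)=-1→XX./O.O/X..; (0,2)=-1→.XX/O.O/X..; (1,1)=+1→.X./OXO/X..*; (2,1)=-1→.X./O.O/XX.; (2,2)=-1→.X./O.O/X.X
ply 2: .X./OXO/X.. is terminal -1 (O); from .X./O.O/X.. depth 6

X's best at [.X./O.O/X..]: (1,1)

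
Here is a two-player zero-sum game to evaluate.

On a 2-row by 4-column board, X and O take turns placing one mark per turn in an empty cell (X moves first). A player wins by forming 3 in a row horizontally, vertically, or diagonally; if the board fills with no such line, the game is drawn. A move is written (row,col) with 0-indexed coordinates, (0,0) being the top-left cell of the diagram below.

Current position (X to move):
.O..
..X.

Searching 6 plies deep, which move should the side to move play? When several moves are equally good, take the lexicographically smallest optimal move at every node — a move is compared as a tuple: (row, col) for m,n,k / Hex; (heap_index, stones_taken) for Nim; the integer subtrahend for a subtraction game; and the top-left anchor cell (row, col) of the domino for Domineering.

X's best at [.O../..X.]: (1,1)

p1 X@[.O../..X.]: (0,0)[XO../..X.]+0 (0,2)[.OX./..X.]+0 (0,3)[.O.X/..X.]+0 (1,0)[.O../X.X.]+0 (1,1)[.O../.XX.]+1* (1,3)[.O../..XX]+0
p2 O@[.O../.XX.]: (0,0)[OO../.XX.]-1* (0,2)[.OO./.XX.]-1 (0,3)[.O.O/.XX.]-1 (1,0)[.O../OXX.]-1 (1,3)[.O../.XXO]-1
p3 X@[OO../.XX.]: (0,2)[OOX./.XX.]+1* (0,3)[OO.X/.XX.]-1 (1,0)[OO../XXX.]+1 (1,3)[OO../.XXX]+1
p4 O@[OOX./.XX.]: (0,3)[OOXO/.XX.]-1* (1,0)[OOX./OXX.]-1 (1,3)[OOX./.XXO]-1
p5 X@[OOXO/.XX.]: (1,0)[OOXO/XXX.]+1* (1,3)[OOXO/.XXX]+1
p6 O@[OOXO/XXX.] terminal -1; root [.O../..X.] d6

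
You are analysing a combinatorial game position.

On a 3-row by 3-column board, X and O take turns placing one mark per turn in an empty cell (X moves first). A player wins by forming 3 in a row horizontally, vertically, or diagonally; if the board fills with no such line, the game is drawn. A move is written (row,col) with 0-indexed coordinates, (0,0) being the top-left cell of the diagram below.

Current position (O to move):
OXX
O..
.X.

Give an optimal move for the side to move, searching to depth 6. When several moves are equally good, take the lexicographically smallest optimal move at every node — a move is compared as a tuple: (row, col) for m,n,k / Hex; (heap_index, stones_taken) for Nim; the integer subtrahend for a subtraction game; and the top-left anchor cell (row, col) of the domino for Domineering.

O's best at [OXX/O../.X.]: (1,1)

ply 1, O at OXX/O../.X. | (1,1)=+1→OXX/OO./.X.*; (1,2)=-1→OXX/O.O/.X.; (2,0)=+1→OXX/O../OX.; (2,2)=-1→OXX/O../.XO
ply 2, X at OXX/OO./.X. | (1,2)=-1→OXX/OOX/.X.*; (2,0)=-1→OXX/OO./XX.; (2,2)=-1→OXX/OO./.XX
ply 3, O at OXX/OOX/.X. | (2,0)=+1→OXX/OOX/OX.*; (2,2)=+1→OXX/OOX/.XO
ply 4: OXX/OOX/OX. is terminal -1 (X); from OXX/O../.X. depth 6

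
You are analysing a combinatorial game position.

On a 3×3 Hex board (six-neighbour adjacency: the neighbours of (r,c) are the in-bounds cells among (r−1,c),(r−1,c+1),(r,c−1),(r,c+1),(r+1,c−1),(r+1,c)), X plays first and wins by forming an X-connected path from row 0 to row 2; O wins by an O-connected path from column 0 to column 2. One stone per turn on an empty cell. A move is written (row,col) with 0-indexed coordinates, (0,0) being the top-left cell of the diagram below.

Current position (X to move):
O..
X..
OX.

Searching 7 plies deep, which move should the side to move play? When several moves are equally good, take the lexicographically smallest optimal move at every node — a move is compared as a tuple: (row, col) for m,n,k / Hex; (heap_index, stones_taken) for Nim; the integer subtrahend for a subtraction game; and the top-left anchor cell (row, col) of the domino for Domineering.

ply 1, X at O../X../OX. | (0,1)=-1→OX./X../OX.; (0,2)=+1→O.X/X../OX.*; (1,1)=+1→O../XX./OX.; (1,2)=-1→O../X.X/OX.; (2,2)=-1→O../X../OXX
ply 2, O at O.X/X../OX. | (0,1)=-1→OOX/X../OX.*; (1,1)=-1→O.X/XO./OX.; (1,2)=-1→O.X/X.O/OX.; (2,2)=-1→O.X/X../OXO
ply 3, X at OOX/X../OX. | (1,1)=+1→OOX/XX./OX.*; (1,2)=+1→OOX/X.X/OX.; (2,2)=+1→OOX/X../OXX
ply 4: OOX/XX./OX. is terminal -1 (O); from O../X../OX. depth 7

X's best at [O../X../OX.]: (0,2)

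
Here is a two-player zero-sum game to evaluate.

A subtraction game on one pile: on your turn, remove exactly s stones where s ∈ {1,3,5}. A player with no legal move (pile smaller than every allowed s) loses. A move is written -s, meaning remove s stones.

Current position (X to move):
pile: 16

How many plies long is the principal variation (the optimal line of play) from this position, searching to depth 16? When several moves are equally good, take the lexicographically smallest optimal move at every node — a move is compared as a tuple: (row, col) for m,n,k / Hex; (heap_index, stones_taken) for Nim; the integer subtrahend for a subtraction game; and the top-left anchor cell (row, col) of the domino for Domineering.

ply 1, X at 16 | -1=-1→15*; -3=-1→13; -5=-1→11
ply 2, O at 15 | -1=+1→14*; -3=+1→12; -5=+1→10
ply 3, X at 14 | -1=-1→13*; -3=-1→11; -5=-1→9
ply 4, O at 13 | -1=+1→12*; -3=+1→10; -5=+1→8
ply 5, X at 12 | -1=-1→11*; -3=-1→9; -5=-1→7
ply 6, O at 11 | -1=+1→10*; -3=+1→8; -5=+1→6
ply 7, X at 10 | -1=-1→9*; -3=-1→7; -5=-1→5
ply 8, O at 9 | -1=+1→8*; -3=+1→6; -5=+1→4
ply 9, X at 8 | -1=-1→7*; -3=-1→5; -5=-1→3
ply 10, O at 7 | -1=+1→6*; -3=+1→4; -5=+1→2
ply 11, X at 6 | -1=-1→5*; -3=-1→3; -5=-1→1
ply 12, O at 5 | -1=+1→4*; -3=+1→2; -5=+1→0
ply 13, X at 4 | -1=-1→3*; -3=-1→1
ply 14, O at 3 | -1=+1→2*; -3=+1→0
ply 15, X at 2 | -1=-1→1*
ply 16, O at 1 | -1=+1→0*
ply 17: 0 is terminal -1 (X); from 16 depth 16

PV length from [16]: 16 plies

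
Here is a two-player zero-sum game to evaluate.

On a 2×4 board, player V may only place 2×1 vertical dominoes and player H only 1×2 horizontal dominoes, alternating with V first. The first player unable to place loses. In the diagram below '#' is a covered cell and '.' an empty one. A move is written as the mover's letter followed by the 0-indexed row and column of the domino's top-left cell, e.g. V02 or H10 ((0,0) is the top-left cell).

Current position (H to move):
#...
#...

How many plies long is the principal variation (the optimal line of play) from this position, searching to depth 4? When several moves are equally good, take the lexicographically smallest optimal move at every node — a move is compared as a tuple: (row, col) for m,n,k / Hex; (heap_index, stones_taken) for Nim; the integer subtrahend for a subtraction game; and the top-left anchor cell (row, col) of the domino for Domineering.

PV length from [#.../#...]: 3 plies

p1 H@[#.../#...]: H01[###./#...]+1* H02[#.##/#...]+1 H11[#.../###.]+1 H12[#.../#.##]+1
p2 V@[###./#...]: V03[####/#..#]-1*
p3 H@[####/#..#]: H11[####/####]+1*
p4 V@[####/####] terminal -1; root [#.../#...] d4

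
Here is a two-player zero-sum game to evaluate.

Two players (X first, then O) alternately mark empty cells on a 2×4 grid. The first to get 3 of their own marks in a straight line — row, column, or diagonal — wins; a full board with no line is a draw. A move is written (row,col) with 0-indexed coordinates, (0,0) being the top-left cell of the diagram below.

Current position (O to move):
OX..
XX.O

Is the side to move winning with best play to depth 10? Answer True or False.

O winning at [OX../XX.O]: False

[OX../XX.O] O move#1: (0,2):-1/OXO./XX.O, (0,3):-1/OX.O/XX.O, (1,2):+0/OX../XXOO*
[OX../XXOO] X move#2: (0,2):+0/OXX./XXOO*, (0,3):+0/OX.X/XXOO
[OXX./XXOO] O move#3: (0,3):+0/OXXO/XXOO*
[OXXO/XXOO] end (terminal +0, X#4); searched OX../XX.O to 10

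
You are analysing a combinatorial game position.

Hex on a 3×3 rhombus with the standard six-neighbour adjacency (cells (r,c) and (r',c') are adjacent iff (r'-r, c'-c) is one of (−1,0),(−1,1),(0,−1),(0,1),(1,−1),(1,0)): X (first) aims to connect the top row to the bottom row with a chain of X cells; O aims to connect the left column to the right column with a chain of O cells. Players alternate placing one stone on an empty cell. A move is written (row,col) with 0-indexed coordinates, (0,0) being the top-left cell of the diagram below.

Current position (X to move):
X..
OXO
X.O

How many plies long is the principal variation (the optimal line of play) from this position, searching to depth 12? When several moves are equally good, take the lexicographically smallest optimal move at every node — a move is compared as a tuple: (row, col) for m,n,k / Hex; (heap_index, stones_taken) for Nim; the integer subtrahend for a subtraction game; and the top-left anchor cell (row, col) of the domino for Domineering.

PV length from [X../OXO/X.O]: 1 ply

ply 1, X at X../OXO/X.O | (0,1)=+1→XX./OXO/X.O*; (0,2)=+1→X.X/OXO/X.O; (2,1)=+1→X../OXO/XXO
ply 2: XX./OXO/X.O is terminal -1 (O); from X../OXO/X.O depth 12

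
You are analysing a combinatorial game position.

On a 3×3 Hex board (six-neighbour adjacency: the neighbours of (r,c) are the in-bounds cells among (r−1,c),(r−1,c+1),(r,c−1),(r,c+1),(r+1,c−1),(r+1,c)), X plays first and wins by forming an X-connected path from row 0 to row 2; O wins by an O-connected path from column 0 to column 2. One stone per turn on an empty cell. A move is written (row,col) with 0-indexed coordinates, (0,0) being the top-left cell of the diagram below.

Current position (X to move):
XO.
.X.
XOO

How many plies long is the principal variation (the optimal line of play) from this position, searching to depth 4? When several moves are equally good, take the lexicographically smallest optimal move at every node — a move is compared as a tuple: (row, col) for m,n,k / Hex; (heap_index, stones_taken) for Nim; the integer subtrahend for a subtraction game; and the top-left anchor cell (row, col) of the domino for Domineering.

[XO./.X./XOO] X move#1: (0,2):+1/XOX/.X./XOO*, (1,0):+1/XO./XX./XOO, (1,2):+1/XO./.XX/XOO
[XOX/.X./XOO] end (terminal -1, O#2); searched XO./.X./XOO to 4

PV length from [XO./.X./XOO]: 1 ply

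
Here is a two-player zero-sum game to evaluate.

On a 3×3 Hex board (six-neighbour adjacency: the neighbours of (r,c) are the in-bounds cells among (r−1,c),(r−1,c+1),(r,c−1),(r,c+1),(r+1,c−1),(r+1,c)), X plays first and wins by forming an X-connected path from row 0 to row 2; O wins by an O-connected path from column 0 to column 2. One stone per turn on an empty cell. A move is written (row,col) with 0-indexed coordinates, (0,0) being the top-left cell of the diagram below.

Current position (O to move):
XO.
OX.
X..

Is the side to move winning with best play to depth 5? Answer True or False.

O winning at [XO./OX./X..]: True

p1 O@[XO./OX./X..]: (0,2)[XOO/OX./X..]+1* (1,2)[XO./OXO/X..]-1 (2,1)[XO./OX./XO.]-1 (2,2)[XO./OX./X.O]-1
p2 X@[XOO/OX./X..] terminal -1; root [XO./OX./X..] d5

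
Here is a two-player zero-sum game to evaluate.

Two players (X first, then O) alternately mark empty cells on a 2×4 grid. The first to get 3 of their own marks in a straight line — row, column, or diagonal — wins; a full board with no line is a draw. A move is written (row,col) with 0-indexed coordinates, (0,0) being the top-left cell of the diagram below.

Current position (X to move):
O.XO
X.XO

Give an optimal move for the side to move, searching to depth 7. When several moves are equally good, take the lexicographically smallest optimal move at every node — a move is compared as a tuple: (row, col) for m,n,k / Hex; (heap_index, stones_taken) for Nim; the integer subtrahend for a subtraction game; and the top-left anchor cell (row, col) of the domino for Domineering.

X's best at [O.XO/X.XO]: (1,1)

p1 X@[O.XO/X.XO]: (0,1)[OXXO/X.XO]+0 (1,1)[O.XO/XXXO]+1*
p2 O@[O.XO/XXXO] terminal -1; root [O.XO/X.XO] d7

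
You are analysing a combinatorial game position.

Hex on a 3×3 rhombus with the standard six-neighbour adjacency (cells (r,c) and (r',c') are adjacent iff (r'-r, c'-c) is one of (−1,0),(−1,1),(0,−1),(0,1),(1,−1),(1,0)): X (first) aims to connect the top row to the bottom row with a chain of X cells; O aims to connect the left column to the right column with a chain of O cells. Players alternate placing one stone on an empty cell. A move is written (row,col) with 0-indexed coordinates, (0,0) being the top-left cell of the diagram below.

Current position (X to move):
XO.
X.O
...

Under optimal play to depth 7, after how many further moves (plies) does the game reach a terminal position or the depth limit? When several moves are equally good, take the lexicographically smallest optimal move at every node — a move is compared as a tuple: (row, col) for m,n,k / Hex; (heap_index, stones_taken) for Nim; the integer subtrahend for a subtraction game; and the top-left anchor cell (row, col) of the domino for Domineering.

PV length from [XO./X.O/...]: 3 plies

p1 X@[XO./X.O/...]: (0,2)[XOX/X.O/...]-1 (1,1)[XO./XXO/...]+1* (2,0)[XO./X.O/X..]+1 (2,1)[XO./X.O/.X.]+1 (2,2)[XO./X.O/..X]-1
p2 O@[XO./XXO/...]: (0,2)[XOO/XXO/...]-1* (2,0)[XO./XXO/O..]-1 (2,1)[XO./XXO/.O.]-1 (2,2)[XO./XXO/..O]-1
p3 X@[XOO/XXO/...]: (2,0)[XOO/XXO/X..]+1* (2,1)[XOO/XXO/.X.]+1 (2,2)[XOO/XXO/..X]+1
p4 O@[XOO/XXO/X..] terminal -1; root [XO./X.O/...] d7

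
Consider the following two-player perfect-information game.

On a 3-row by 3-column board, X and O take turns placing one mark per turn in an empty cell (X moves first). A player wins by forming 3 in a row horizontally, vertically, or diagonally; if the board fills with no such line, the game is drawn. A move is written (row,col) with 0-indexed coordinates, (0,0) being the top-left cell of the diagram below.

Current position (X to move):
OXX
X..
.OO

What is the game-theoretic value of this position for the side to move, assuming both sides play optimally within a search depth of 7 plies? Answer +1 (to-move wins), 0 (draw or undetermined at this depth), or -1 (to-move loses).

[OXX/X../.OO] X move#1: (1,1):-1/OXX/XX./.OO*, (1,2):-1/OXX/X.X/.OO, (2,0):-1/OXX/X../XOO
[OXX/XX./.OO] O move#2: (1,2):-1/OXX/XXO/.OO, (2,0):+1/OXX/XX./OOO*
[OXX/XX./OOO] end (terminal -1, X#3); searched OXX/X../.OO to 7

value(OXX/X../.OO, X) = -1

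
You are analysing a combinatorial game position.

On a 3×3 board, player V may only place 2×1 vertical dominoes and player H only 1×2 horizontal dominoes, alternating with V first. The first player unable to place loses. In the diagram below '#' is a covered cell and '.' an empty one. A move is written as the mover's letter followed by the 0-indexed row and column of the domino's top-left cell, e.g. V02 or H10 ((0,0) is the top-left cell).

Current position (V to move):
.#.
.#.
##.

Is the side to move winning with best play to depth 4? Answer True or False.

[.#./.#./##.] V move#1: V00:+1/##./##./##.*, V02:+1/.##/.##/##., V12:+1/.#./.##/###
[##./##./##.] end (terminal -1, H#2); searched .#./.#./##. to 4

V winning at [.#./.#./##.]: True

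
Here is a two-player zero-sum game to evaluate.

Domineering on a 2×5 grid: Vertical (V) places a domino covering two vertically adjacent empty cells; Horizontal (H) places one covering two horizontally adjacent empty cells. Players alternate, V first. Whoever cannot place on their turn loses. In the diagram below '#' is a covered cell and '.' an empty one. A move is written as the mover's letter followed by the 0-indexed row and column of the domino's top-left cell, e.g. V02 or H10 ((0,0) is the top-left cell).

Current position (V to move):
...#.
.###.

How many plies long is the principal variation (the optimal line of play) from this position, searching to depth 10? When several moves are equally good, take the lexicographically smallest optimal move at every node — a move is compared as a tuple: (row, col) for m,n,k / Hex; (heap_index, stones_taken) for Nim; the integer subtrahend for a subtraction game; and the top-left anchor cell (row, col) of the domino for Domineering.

p1 V@[...#./.###.]: V00[#..#./####.]+1* V04[...##/.####]-1
p2 H@[#..#./####.]: H01[####./####.]-1*
p3 V@[####./####.]: V04[#####/#####]+1*
p4 H@[#####/#####] terminal -1; root [...#./.###.] d10

PV length from [...#./.###.]: 3 plies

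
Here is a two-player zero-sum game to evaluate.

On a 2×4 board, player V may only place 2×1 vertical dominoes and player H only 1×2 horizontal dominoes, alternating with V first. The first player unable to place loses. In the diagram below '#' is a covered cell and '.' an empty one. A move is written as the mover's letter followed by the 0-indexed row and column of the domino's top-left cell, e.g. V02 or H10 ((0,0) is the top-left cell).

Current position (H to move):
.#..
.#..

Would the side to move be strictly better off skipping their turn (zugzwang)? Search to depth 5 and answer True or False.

[.#../.#..] H move#1: H02:+1/.###/.#..*, H12:+1/.#../.###
[.###/.#..] V move#2: V00:-1/####/##..*
[####/##..] H move#3: H12:+1/####/####*
[####/####] end (terminal -1, V#4); searched .#../.#.. to 5
pass branch (V moves first from the same position):
  | [.#../.#..] V move#1: V00:-1/##../##.., V02:+1/.##./.##.*, V03:+1/.#.#/.#.#
  | [.##./.##.] end (terminal -1, H#2); searched .#../.#.. to 5
H moving scores +1; H passing scores -1

zugzwang(.#../.#.., H) = False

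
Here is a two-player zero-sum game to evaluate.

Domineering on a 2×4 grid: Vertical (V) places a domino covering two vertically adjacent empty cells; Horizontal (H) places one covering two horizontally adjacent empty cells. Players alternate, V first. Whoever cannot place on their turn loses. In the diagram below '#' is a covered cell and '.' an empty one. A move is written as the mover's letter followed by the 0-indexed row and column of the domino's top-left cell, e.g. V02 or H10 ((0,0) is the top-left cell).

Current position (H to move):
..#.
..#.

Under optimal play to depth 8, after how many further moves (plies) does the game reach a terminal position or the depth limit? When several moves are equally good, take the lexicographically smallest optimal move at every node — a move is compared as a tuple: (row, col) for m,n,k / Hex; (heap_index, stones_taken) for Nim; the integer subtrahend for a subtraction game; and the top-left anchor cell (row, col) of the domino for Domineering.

ply 1, H at ..#./..#. | H00=+1→###./..#.*; H10=+1→..#./###.
ply 2, V at ###./..#. | V03=-1→####/..##*
ply 3, H at ####/..## | H10=+1→####/####*
ply 4: ####/#### is terminal -1 (V); from ..#./..#. depth 8

PV length from [..#./..#.]: 3 plies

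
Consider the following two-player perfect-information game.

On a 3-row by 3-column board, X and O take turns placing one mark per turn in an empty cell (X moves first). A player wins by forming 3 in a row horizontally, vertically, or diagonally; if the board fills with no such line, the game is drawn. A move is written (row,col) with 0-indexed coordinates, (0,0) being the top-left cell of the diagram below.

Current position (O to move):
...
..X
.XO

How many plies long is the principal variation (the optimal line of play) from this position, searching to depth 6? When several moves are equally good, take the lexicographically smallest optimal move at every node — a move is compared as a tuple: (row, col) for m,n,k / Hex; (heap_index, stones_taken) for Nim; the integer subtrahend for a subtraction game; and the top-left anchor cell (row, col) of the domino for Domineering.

p1 O@[.../..X/.XO]: (0,0)[O../..X/.XO]-1 (0,1)[.O./..X/.XO]+0* (0,2)[..O/..X/.XO]-1 (1,0)[.../O.X/.XO]+0 (1,1)[.../.OX/.XO]+0 (2,0)[.../..X/OXO]-1
p2 X@[.O./..X/.XO]: (0,0)[XO./..X/.XO]+0* (0,2)[.OX/..X/.XO]+0 (1,0)[.O./X.X/.XO]+0 (1,1)[.O./.XX/.XO]+0 (2,0)[.O./..X/XXO]-1
p3 O@[XO./..X/.XO]: (0,2)[XOO/..X/.XO]-1 (1,0)[XO./O.X/.XO]+0* (1,1)[XO./.OX/.XO]+0 (2,0)[XO./..X/OXO]+0
p4 X@[XO./O.X/.XO]: (0,2)[XOX/O.X/.XO]+0* (1,1)[XO./OXX/.XO]+0 (2,0)[XO./O.X/XXO]+0
p5 O@[XOX/O.X/.XO]: (1,1)[XOX/OOX/.XO]+0* (2,0)[XOX/O.X/OXO]+0
p6 X@[XOX/OOX/.XO]: (2,0)[XOX/OOX/XXO]+0*
p7 O@[XOX/OOX/XXO] terminal +0; root [.../..X/.XO] d6

PV length from [.../..X/.XO]: 6 plies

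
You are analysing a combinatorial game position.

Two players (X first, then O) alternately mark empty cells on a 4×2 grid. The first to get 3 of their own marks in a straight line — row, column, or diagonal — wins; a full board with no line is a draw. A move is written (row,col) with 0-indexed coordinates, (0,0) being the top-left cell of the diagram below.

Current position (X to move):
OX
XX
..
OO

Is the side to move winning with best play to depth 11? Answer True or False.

X winning at [OX/XX/../OO]: True

ply 1, X at OX/XX/../OO | (2,0)=+0→OX/XX/X./OO; (2,1)=+1→OX/XX/.X/OO*
ply 2: OX/XX/.X/OO is terminal -1 (O); from OX/XX/../OO depth 11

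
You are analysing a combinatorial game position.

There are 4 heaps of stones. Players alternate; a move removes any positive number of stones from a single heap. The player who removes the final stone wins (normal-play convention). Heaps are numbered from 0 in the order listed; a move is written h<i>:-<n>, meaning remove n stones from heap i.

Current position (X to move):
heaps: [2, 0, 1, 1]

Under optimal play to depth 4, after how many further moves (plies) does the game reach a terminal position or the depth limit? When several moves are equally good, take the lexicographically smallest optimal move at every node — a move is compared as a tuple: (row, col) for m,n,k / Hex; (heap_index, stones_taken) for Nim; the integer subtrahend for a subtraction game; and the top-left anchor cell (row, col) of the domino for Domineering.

ply 1, X at (2,0,1,1) | h0:-1=-1→(1,0,1,1); h0:-2=+1→(0,0,1,1)*; h2:-1=-1→(2,0,0,1); h3:-1=-1→(2,0,1,0)
ply 2, O at (0,0,1,1) | h2:-1=-1→(0,0,0,1)*; h3:-1=-1→(0,0,1,0)
ply 3, X at (0,0,0,1) | h3:-1=+1→(0,0,0,0)*
ply 4: (0,0,0,0) is terminal -1 (O); from (2,0,1,1) depth 4

PV length from [(2,0,1,1)]: 3 plies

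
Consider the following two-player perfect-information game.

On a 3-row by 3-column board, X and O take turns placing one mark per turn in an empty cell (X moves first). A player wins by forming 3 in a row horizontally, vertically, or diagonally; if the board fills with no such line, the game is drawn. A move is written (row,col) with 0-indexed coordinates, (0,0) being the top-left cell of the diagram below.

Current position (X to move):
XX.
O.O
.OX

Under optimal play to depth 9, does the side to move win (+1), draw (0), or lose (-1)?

p1 X@[XX./O.O/.OX]: (0,2)[XXX/O.O/.OX]+1* (1,1)[XX./OXO/.OX]+1 (2,0)[XX./O.O/XOX]-1
p2 O@[XXX/O.O/.OX] terminal -1; root [XX./O.O/.OX] d9

value(XX./O.O/.OX, X) = +1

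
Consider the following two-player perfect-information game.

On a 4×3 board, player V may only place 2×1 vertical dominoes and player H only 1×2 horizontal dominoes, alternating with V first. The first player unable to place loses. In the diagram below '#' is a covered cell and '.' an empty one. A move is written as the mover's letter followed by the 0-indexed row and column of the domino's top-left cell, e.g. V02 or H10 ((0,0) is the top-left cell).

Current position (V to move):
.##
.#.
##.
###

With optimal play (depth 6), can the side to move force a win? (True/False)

[.##/.#./##./###] V move#1: V00:+1/###/##./##./###*, V12:+1/.##/.##/###/###
[###/##./##./###] end (terminal -1, H#2); searched .##/.#./##./### to 6

V winning at [.##/.#./##./###]: True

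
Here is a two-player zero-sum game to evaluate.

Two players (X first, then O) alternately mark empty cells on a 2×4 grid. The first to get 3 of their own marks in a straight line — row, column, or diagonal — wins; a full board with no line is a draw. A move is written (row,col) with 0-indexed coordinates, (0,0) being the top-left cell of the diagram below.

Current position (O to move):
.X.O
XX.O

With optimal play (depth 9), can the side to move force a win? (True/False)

O winning at [.X.O/XX.O]: False

ply 1, O at .X.O/XX.O | (0,0)=-1→OX.O/XX.O; (0,2)=-1→.XOO/XX.O; (1,2)=+0→.X.O/XXOO*
ply 2, X at .X.O/XXOO | (0,0)=+0→XX.O/XXOO*; (0,2)=+0→.XXO/XXOO
ply 3, O at XX.O/XXOO | (0,2)=+0→XXOO/XXOO*
ply 4: XXOO/XXOO is terminal +0 (X); from .X.O/XX.O depth 9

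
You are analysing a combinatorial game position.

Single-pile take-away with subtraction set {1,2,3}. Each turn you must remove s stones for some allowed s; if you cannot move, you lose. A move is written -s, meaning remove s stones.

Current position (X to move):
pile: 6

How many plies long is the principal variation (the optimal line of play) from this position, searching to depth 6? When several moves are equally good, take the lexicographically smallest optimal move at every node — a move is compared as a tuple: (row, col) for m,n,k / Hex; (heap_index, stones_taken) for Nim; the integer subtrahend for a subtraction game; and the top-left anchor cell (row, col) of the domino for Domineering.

PV length from [6]: 3 plies

ply 1, X at 6 | -1=-1→5; -2=+1→4*; -3=-1→3
ply 2, O at 4 | -1=-1→3*; -2=-1→2; -3=-1→1
ply 3, X at 3 | -1=-1→2; -2=-1→1; -3=+1→0*
ply 4: 0 is terminal -1 (O); from 6 depth 6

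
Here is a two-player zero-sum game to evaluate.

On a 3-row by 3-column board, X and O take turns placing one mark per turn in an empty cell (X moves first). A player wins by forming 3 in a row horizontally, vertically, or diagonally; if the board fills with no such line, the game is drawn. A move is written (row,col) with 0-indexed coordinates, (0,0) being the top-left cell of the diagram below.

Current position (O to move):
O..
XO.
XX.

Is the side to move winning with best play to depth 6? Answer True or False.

[O../XO./XX.] O move#1: (0,1):-1/OO./XO./XX., (0,2):-1/O.O/XO./XX., (1,2):-1/O../XOO/XX., (2,2):+1/O../XO./XXO*
[O../XO./XXO] end (terminal -1, X#2); searched O../XO./XX. to 6

O winning at [O../XO./XX.]: True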